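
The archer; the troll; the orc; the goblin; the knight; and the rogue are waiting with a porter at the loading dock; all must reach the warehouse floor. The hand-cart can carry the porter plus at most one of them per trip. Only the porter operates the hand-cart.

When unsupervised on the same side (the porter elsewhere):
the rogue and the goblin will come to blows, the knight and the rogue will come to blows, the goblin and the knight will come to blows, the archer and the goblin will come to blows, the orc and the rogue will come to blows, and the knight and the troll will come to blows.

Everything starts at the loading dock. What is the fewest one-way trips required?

impossible

Whatever the first load, the items left behind include a forbidden pair without the porter. No opening move is safe, so no plan exists.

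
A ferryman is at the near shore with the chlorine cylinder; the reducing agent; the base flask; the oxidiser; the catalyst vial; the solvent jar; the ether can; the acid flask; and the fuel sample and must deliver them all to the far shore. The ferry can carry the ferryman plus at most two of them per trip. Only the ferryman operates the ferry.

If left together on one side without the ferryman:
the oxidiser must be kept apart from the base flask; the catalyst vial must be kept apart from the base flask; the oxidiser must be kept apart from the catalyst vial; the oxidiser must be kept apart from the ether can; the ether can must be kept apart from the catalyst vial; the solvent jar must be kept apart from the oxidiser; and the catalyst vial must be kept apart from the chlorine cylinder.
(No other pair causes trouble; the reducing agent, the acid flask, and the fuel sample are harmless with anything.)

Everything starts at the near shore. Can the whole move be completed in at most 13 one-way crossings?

No

Counting alone: the ferryman can take at most 2 across per trip to the far shore, so moving all 9 needs at least 5 loaded trips out, with a return between consecutive ones — at least 9 crossings.
The safety rule pushes this higher. Following every safe sequence of crossings, the most of the 9 that can be at the far shore as the ferry arrives there on crossings 9, 11, 13 is 6, 7, 8 respectively — never all 9.
So the move cannot be finished within 13 crossings. (The shortest complete plan takes 15:)
1. Ferryman goes to the far shore with the catalyst vial and the oxidiser.  [the near shore: the acid flask, the base flask, the chlorine cylinder, the ether can, the fuel sample, the reducing agent, the solvent jar | the far shore: the catalyst vial, the oxidiser]
2. Ferryman goes back to the near shore with the oxidiser.  [the near shore: the acid flask, the base flask, the chlorine cylinder, the ether can, the fuel sample, the oxidiser, the reducing agent, the solvent jar | the far shore: the catalyst vial]
3. Ferryman goes to the far shore with the chlorine cylinder and the oxidiser.  [the near shore: the acid flask, the base flask, the ether can, the fuel sample, the reducing agent, the solvent jar | the far shore: the catalyst vial, the chlorine cylinder, the oxidiser]
4. Ferryman goes back to the near shore with the catalyst vial.  [the near shore: the acid flask, the base flask, the catalyst vial, the ether can, the fuel sample, the reducing agent, the solvent jar | the far shore: the chlorine cylinder, the oxidiser]
5. Ferryman goes to the far shore with the catalyst vial and the reducing agent.  [the near shore: the acid flask, the base flask, the ether can, the fuel sample, the solvent jar | the far shore: the catalyst vial, the chlorine cylinder, the oxidiser, the reducing agent]
6. Ferryman goes back to the near shore with the catalyst vial.  [the near shore: the acid flask, the base flask, the catalyst vial, the ether can, the fuel sample, the solvent jar | the far shore: the chlorine cylinder, the oxidiser, the reducing agent]
7. Ferryman goes to the far shore with the base flask and the ether can.  [the near shore: the acid flask, the catalyst vial, the fuel sample, the solvent jar | the far shore: the base flask, the chlorine cylinder, the ether can, the oxidiser, the reducing agent]
8. Ferryman goes back to the near shore with the oxidiser.  [the near shore: the acid flask, the catalyst vial, the fuel sample, the oxidiser, the solvent jar | the far shore: the base flask, the chlorine cylinder, the ether can, the reducing agent]
9. Ferryman goes to the far shore with the oxidiser and the solvent jar.  [the near shore: the acid flask, the catalyst vial, the fuel sample | the far shore: the base flask, the chlorine cylinder, the ether can, the oxidiser, the reducing agent, the solvent jar]
10. Ferryman goes back to the near shore with the oxidiser.  [the near shore: the acid flask, the catalyst vial, the fuel sample, the oxidiser | the far shore: the base flask, the chlorine cylinder, the ether can, the reducing agent, the solvent jar]
11. Ferryman goes to the far shore with the acid flask and the oxidiser.  [the near shore: the catalyst vial, the fuel sample | the far shore: the acid flask, the base flask, the chlorine cylinder, the ether can, the oxidiser, the reducing agent, the solvent jar]
12. Ferryman goes back to the near shore with the oxidiser.  [the near shore: the catalyst vial, the fuel sample, the oxidiser | the far shore: the acid flask, the base flask, the chlorine cylinder, the ether can, the reducing agent, the solvent jar]
13. Ferryman goes to the far shore with the fuel sample and the oxidiser.  [the near shore: the catalyst vial | the far shore: the acid flask, the base flask, the chlorine cylinder, the ether can, the fuel sample, the oxidiser, the reducing agent, the solvent jar]
14. Ferryman goes back to the near shore with the oxidiser.  [the near shore: the catalyst vial, the oxidiser | the far shore: the acid flask, the base flask, the chlorine cylinder, the ether can, the fuel sample, the reducing agent, the solvent jar]
15. Ferryman goes to the far shore with the catalyst vial and the oxidiser.  [the near shore: — | the far shore: the acid flask, the base flask, the catalyst vial, the chlorine cylinder, the ether can, the fuel sample, the oxidiser, the reducing agent, the solvent jar]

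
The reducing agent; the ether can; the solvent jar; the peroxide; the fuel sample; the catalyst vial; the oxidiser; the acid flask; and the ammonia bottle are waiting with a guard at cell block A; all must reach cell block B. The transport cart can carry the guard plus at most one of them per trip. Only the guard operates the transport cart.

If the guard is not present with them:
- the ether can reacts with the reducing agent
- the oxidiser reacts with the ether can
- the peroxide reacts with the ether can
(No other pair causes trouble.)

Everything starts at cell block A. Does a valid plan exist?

Following every safe sequence of crossings from the start, the most of the 9 that can be at cell block B as the transport cart arrives there on crossings 1, 3, 5, 7, 9, 11, 13 is 1, 2, 3, 4, 5, 6, 7 respectively; the best ever achieved is 7 of 9.
From crossing 15 on, no configuration arises that was not already reachable earlier: only 288 distinct safe configurations (who is on which side, and where the transport cart is) can ever be reached, none of them has everyone across, and every continuation just revisits them. So no valid plan exists.

No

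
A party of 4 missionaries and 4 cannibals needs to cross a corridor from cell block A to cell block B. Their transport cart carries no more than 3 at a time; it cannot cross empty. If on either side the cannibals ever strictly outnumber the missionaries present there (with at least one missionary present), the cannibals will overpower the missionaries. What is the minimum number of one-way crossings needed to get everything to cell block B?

Counting alone: each trip to cell block B takes at most 3 across and each return brings at least 1 back, so after t trips out (and t−1 returns) at most 3t − (t−1) of the 8 are across; that first reaches 8 at t = 4, so at least 7 crossings are needed.
The safety rule pushes this higher. Following every safe sequence of crossings, the most of the 8 that can be at cell block B as the transport cart arrives there on crossing 7 is 7 — never all 8.
So no plan with fewer than 9 crossings exists, and this one achieves 9:
1. 2 cannibals → cell block B.  (cell block A: 4M 2C; cell block B: 0M 2C)
2. 1 cannibal ← cell block A.  (cell block A: 4M 3C; cell block B: 0M 1C)
3. 3 cannibals → cell block B.  (cell block A: 4M 0C; cell block B: 0M 4C)
4. 1 cannibal ← cell block A.  (cell block A: 4M 1C; cell block B: 0M 3C)
5. 3 missionaries → cell block B.  (cell block A: 1M 1C; cell block B: 3M 3C)
6. 1 missionary and 1 cannibal ← cell block A.  (cell block A: 2M 2C; cell block B: 2M 2C)
7. 2 missionaries → cell block B.  (cell block A: 0M 2C; cell block B: 4M 2C)
8. 1 cannibal ← cell block A.  (cell block A: 0M 3C; cell block B: 4M 1C)
9. 3 cannibals → cell block B.  (cell block A: 0M 0C; cell block B: 4M 4C)

9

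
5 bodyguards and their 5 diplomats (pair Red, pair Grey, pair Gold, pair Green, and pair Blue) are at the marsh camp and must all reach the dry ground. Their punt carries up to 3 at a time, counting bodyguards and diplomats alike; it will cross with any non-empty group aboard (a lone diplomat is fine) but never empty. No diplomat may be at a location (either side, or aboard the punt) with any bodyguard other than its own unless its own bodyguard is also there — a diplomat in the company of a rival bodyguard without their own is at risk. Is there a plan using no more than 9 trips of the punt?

Counting alone: each trip to the dry ground takes at most 3 across and each return brings at least 1 back, so after t trips out (and t−1 returns) at most 3t − (t−1) of the 10 are across; that first reaches 10 at t = 5, so at least 9 crossings are needed.
The safety rule pushes this higher. Following every safe sequence of crossings, the most of the 10 that can be at the dry ground as the punt arrives there on crossing 9 is 9 — never all 10.
So the move cannot be finished within 9 crossings. (The shortest complete plan takes 11:)
1. bodyguard Red and diplomat Red cross → the dry ground.
2. bodyguard Red crosses ← the marsh camp.
3. diplomat Gold, diplomat Green, and diplomat Grey cross → the dry ground.
4. diplomat Red crosses ← the marsh camp.
5. bodyguard Gold, bodyguard Green, and bodyguard Grey cross → the dry ground.
6. bodyguard Grey and diplomat Grey cross ← the marsh camp.
7. bodyguard Blue, bodyguard Grey, and bodyguard Red cross → the dry ground.
8. diplomat Gold crosses ← the marsh camp.
9. diplomat Grey and diplomat Red cross → the dry ground.
10. diplomat Red crosses ← the marsh camp.
11. diplomat Blue, diplomat Gold, and diplomat Red cross → the dry ground.

No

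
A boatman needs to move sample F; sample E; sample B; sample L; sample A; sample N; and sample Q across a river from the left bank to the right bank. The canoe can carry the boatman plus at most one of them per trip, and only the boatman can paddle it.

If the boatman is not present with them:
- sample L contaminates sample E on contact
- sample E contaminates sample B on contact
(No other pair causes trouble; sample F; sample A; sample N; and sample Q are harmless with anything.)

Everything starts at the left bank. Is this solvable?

1. Boatman goes to the right bank with sample E.
2. Boatman goes back to the left bank alone.
3. Boatman goes to the right bank with sample F.
4. Boatman goes back to the left bank alone.
5. Boatman goes to the right bank with sample B.
6. Boatman goes back to the left bank with sample E.
7. Boatman goes to the right bank with sample L.
8. Boatman goes back to the left bank alone.
9. Boatman goes to the right bank with sample A.
10. Boatman goes back to the left bank alone.
11. Boatman goes to the right bank with sample N.
12. Boatman goes back to the left bank alone.
13. Boatman goes to the right bank with sample Q.
14. Boatman goes back to the left bank alone.
15. Boatman goes to the right bank with sample E.

Yes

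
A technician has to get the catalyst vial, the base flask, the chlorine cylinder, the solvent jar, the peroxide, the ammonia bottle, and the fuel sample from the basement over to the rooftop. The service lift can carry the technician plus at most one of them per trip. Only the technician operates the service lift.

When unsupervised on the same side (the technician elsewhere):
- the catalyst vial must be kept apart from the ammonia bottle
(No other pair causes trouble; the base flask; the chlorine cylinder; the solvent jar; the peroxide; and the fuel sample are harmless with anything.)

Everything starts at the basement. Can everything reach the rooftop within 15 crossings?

Yes

Yes — this plan uses 13 crossings (≤ 15):
1. Technician goes to the rooftop with the catalyst vial.  [the basement: the ammonia bottle, the base flask, the chlorine cylinder, the fuel sample, the peroxide, the solvent jar | the rooftop: the catalyst vial]
2. Technician goes back to the basement alone.  [the basement: the ammonia bottle, the base flask, the chlorine cylinder, the fuel sample, the peroxide, the solvent jar | the rooftop: the catalyst vial]
3. Technician goes to the rooftop with the base flask.  [the basement: the ammonia bottle, the chlorine cylinder, the fuel sample, the peroxide, the solvent jar | the rooftop: the base flask, the catalyst vial]
4. Technician goes back to the basement alone.  [the basement: the ammonia bottle, the chlorine cylinder, the fuel sample, the peroxide, the solvent jar | the rooftop: the base flask, the catalyst vial]
5. Technician goes to the rooftop with the chlorine cylinder.  [the basement: the ammonia bottle, the fuel sample, the peroxide, the solvent jar | the rooftop: the base flask, the catalyst vial, the chlorine cylinder]
6. Technician goes back to the basement alone.  [the basement: the ammonia bottle, the fuel sample, the peroxide, the solvent jar | the rooftop: the base flask, the catalyst vial, the chlorine cylinder]
7. Technician goes to the rooftop with the solvent jar.  [the basement: the ammonia bottle, the fuel sample, the peroxide | the rooftop: the base flask, the catalyst vial, the chlorine cylinder, the solvent jar]
8. Technician goes back to the basement alone.  [the basement: the ammonia bottle, the fuel sample, the peroxide | the rooftop: the base flask, the catalyst vial, the chlorine cylinder, the solvent jar]
9. Technician goes to the rooftop with the peroxide.  [the basement: the ammonia bottle, the fuel sample | the rooftop: the base flask, the catalyst vial, the chlorine cylinder, the peroxide, the solvent jar]
10. Technician goes back to the basement alone.  [the basement: the ammonia bottle, the fuel sample | the rooftop: the base flask, the catalyst vial, the chlorine cylinder, the peroxide, the solvent jar]
11. Technician goes to the rooftop with the fuel sample.  [the basement: the ammonia bottle | the rooftop: the base flask, the catalyst vial, the chlorine cylinder, the fuel sample, the peroxide, the solvent jar]
12. Technician goes back to the basement alone.  [the basement: the ammonia bottle | the rooftop: the base flask, the catalyst vial, the chlorine cylinder, the fuel sample, the peroxide, the solvent jar]
13. Technician goes to the rooftop with the ammonia bottle.  [the basement: — | the rooftop: the ammonia bottle, the base flask, the catalyst vial, the chlorine cylinder, the fuel sample, the peroxide, the solvent jar]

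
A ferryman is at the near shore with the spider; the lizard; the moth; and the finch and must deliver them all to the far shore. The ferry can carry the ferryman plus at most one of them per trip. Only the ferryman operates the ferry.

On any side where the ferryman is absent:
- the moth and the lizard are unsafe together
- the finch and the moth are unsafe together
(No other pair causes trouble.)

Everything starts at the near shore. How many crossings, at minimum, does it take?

Counting alone: the ferryman can take at most 1 across per trip to the far shore, so moving all 4 needs at least 4 loaded trips out, with a return between consecutive ones — at least 7 crossings.
The safety rule pushes this higher. Following every safe sequence of crossings, the most of the 4 that can be at the far shore as the ferry arrives there on crossing 7 is 3 — never all 4.
So no plan with fewer than 9 crossings exists, and this one achieves 9:
1. Ferryman goes to the far shore with the moth.
2. Ferryman goes back to the near shore alone.
3. Ferryman goes to the far shore with the spider.
4. Ferryman goes back to the near shore alone.
5. Ferryman goes to the far shore with the lizard.
6. Ferryman goes back to the near shore with the moth.
7. Ferryman goes to the far shore with the finch.
8. Ferryman goes back to the near shore alone.
9. Ferryman goes to the far shore with the moth.

9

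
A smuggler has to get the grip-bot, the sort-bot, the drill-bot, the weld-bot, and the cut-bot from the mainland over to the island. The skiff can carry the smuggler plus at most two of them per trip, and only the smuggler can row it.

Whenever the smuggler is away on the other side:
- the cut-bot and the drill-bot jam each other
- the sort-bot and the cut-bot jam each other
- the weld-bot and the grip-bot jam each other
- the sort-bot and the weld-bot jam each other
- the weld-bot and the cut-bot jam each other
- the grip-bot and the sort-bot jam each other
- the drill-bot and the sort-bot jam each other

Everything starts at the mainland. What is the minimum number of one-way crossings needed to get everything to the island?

Whatever the first load, the items left behind include a forbidden pair without the smuggler. No opening move is safe, so no plan exists.

impossible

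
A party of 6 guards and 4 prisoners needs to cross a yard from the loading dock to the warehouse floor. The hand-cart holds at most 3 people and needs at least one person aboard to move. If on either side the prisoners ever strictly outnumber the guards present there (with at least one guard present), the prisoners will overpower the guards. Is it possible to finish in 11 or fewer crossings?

Yes — this plan uses 9 crossings (≤ 11):
1. 2 prisoners → the warehouse floor.  (the loading dock: 6G 2P; the warehouse floor: 0G 2P)
2. 1 prisoner ← the loading dock.  (the loading dock: 6G 3P; the warehouse floor: 0G 1P)
3. 3 prisoners → the warehouse floor.  (the loading dock: 6G 0P; the warehouse floor: 0G 4P)
4. 1 prisoner ← the loading dock.  (the loading dock: 6G 1P; the warehouse floor: 0G 3P)
5. 3 guards → the warehouse floor.  (the loading dock: 3G 1P; the warehouse floor: 3G 3P)
6. 1 prisoner ← the loading dock.  (the loading dock: 3G 2P; the warehouse floor: 3G 2P)
7. 1 guard and 2 prisoners → the warehouse floor.  (the loading dock: 2G 0P; the warehouse floor: 4G 4P)
8. 1 prisoner ← the loading dock.  (the loading dock: 2G 1P; the warehouse floor: 4G 3P)
9. 2 guards and 1 prisoner → the warehouse floor.  (the loading dock: 0G 0P; the warehouse floor: 6G 4P)

Yes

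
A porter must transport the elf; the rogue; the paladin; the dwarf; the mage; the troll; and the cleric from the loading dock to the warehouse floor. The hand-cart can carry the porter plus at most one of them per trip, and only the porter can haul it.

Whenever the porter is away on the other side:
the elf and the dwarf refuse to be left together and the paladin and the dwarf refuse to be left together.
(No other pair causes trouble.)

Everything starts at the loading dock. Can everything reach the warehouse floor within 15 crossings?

Yes — this plan uses 15 crossings (≤ 15):
1. Porter goes to the warehouse floor with the dwarf.  [the loading dock: the cleric, the elf, the mage, the paladin, the rogue, the troll | the warehouse floor: the dwarf]
2. Porter goes back to the loading dock alone.  [the loading dock: the cleric, the elf, the mage, the paladin, the rogue, the troll | the warehouse floor: the dwarf]
3. Porter goes to the warehouse floor with the elf.  [the loading dock: the cleric, the mage, the paladin, the rogue, the troll | the warehouse floor: the dwarf, the elf]
4. Porter goes back to the loading dock with the dwarf.  [the loading dock: the cleric, the dwarf, the mage, the paladin, the rogue, the troll | the warehouse floor: the elf]
5. Porter goes to the warehouse floor with the paladin.  [the loading dock: the cleric, the dwarf, the mage, the rogue, the troll | the warehouse floor: the elf, the paladin]
6. Porter goes back to the loading dock alone.  [the loading dock: the cleric, the dwarf, the mage, the rogue, the troll | the warehouse floor: the elf, the paladin]
7. Porter goes to the warehouse floor with the rogue.  [the loading dock: the cleric, the dwarf, the mage, the troll | the warehouse floor: the elf, the paladin, the rogue]
8. Porter goes back to the loading dock alone.  [the loading dock: the cleric, the dwarf, the mage, the troll | the warehouse floor: the elf, the paladin, the rogue]
9. Porter goes to the warehouse floor with the mage.  [the loading dock: the cleric, the dwarf, the troll | the warehouse floor: the elf, the mage, the paladin, the rogue]
10. Porter goes back to the loading dock alone.  [the loading dock: the cleric, the dwarf, the troll | the warehouse floor: the elf, the mage, the paladin, the rogue]
11. Porter goes to the warehouse floor with the troll.  [the loading dock: the cleric, the dwarf | the warehouse floor: the elf, the mage, the paladin, the rogue, the troll]
12. Porter goes back to the loading dock alone.  [the loading dock: the cleric, the dwarf | the warehouse floor: the elf, the mage, the paladin, the rogue, the troll]
13. Porter goes to the warehouse floor with the cleric.  [the loading dock: the dwarf | the warehouse floor: the cleric, the elf, the mage, the paladin, the rogue, the troll]
14. Porter goes back to the loading dock alone.  [the loading dock: the dwarf | the warehouse floor: the cleric, the elf, the mage, the paladin, the rogue, the troll]
15. Porter goes to the warehouse floor with the dwarf.  [the loading dock: — | the warehouse floor: the cleric, the dwarf, the elf, the mage, the paladin, the rogue, the troll]

Yes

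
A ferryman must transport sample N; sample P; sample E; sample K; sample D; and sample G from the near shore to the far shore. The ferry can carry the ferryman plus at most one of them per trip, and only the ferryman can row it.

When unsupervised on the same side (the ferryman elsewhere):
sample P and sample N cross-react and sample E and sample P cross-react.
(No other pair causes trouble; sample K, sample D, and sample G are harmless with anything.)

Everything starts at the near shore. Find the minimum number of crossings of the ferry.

Counting alone: the ferryman can take at most 1 across per trip to the far shore, so moving all 6 needs at least 6 loaded trips out, with a return between consecutive ones — at least 11 crossings.
The safety rule pushes this higher. Following every safe sequence of crossings, the most of the 6 that can be at the far shore as the ferry arrives there on crossing 11 is 5 — never all 6.
So no plan with fewer than 13 crossings exists, and this one achieves 13:
1. Ferryman goes to the far shore with sample P.
2. Ferryman goes back to the near shore alone.
3. Ferryman goes to the far shore with sample N.
4. Ferryman goes back to the near shore with sample P.
5. Ferryman goes to the far shore with sample E.
6. Ferryman goes back to the near shore alone.
7. Ferryman goes to the far shore with sample K.
8. Ferryman goes back to the near shore alone.
9. Ferryman goes to the far shore with sample D.
10. Ferryman goes back to the near shore alone.
11. Ferryman goes to the far shore with sample G.
12. Ferryman goes back to the near shore alone.
13. Ferryman goes to the far shore with sample P.

13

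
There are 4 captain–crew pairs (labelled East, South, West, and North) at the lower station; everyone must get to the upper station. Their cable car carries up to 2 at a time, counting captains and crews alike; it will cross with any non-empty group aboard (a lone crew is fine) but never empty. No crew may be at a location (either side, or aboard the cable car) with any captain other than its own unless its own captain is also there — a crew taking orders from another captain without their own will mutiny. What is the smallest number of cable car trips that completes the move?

impossible

Following every safe sequence of crossings from the start, the most of the 8 that can be at the upper station as the cable car arrives there on crossings 1, 3, 5 is 2, 3, 4 respectively; the best ever achieved is 4 of 8.
From crossing 7 on, no configuration arises that was not already reachable earlier: only 44 distinct safe configurations (who is on which side, and where the cable car is) can ever be reached, none of them has everyone across, and every continuation just revisits them. So no valid plan exists.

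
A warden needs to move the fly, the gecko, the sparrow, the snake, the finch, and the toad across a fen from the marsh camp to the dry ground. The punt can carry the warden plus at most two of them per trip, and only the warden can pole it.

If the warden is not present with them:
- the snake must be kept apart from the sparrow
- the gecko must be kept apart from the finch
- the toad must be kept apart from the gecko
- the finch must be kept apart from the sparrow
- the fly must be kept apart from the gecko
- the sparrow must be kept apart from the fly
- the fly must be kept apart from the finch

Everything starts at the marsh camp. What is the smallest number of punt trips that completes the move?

Whatever the first load, the items left behind include a forbidden pair without the warden. No opening move is safe, so no plan exists.

impossible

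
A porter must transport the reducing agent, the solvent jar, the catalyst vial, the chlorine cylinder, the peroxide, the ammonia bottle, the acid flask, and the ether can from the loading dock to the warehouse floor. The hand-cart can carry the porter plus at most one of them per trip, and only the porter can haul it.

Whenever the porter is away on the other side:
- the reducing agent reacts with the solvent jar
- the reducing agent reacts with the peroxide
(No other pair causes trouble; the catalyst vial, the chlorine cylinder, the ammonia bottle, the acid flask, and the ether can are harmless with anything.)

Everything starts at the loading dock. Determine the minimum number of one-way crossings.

17

Counting alone: the porter can take at most 1 across per trip to the warehouse floor, so moving all 8 needs at least 8 loaded trips out, with a return between consecutive ones — at least 15 crossings.
The safety rule pushes this higher. Following every safe sequence of crossings, the most of the 8 that can be at the warehouse floor as the hand-cart arrives there on crossing 15 is 7 — never all 8.
So no plan with fewer than 17 crossings exists, and this one achieves 17:
1. Porter goes to the warehouse floor with the reducing agent.
2. Porter goes back to the loading dock alone.
3. Porter goes to the warehouse floor with the solvent jar.
4. Porter goes back to the loading dock with the reducing agent.
5. Porter goes to the warehouse floor with the peroxide.
6. Porter goes back to the loading dock alone.
7. Porter goes to the warehouse floor with the catalyst vial.
8. Porter goes back to the loading dock alone.
9. Porter goes to the warehouse floor with the chlorine cylinder.
10. Porter goes back to the loading dock alone.
11. Porter goes to the warehouse floor with the ammonia bottle.
12. Porter goes back to the loading dock alone.
13. Porter goes to the warehouse floor with the acid flask.
14. Porter goes back to the loading dock alone.
15. Porter goes to the warehouse floor with the ether can.
16. Porter goes back to the loading dock alone.
17. Porter goes to the warehouse floor with the reducing agent.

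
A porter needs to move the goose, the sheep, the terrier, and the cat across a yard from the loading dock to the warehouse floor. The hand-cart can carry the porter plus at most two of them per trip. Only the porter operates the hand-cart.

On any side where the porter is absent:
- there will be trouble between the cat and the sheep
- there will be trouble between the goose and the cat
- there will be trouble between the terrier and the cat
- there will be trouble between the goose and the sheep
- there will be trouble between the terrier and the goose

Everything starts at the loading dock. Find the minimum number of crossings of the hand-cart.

Counting alone: the porter can take at most 2 across per trip to the warehouse floor, so moving all 4 needs at least 2 loaded trips out, with a return between consecutive ones — at least 3 crossings.
The safety rule pushes this higher. Following every safe sequence of crossings, the most of the 4 that can be at the warehouse floor as the hand-cart arrives there on crossing 3 is 3 — never all 4.
So no plan with fewer than 5 crossings exists, and this one achieves 5:
1. Porter goes to the warehouse floor with the cat and the goose.
2. Porter goes back to the loading dock with the goose.
3. Porter goes to the warehouse floor with the sheep and the terrier.
4. Porter goes back to the loading dock with the cat.
5. Porter goes to the warehouse floor with the cat and the goose.

5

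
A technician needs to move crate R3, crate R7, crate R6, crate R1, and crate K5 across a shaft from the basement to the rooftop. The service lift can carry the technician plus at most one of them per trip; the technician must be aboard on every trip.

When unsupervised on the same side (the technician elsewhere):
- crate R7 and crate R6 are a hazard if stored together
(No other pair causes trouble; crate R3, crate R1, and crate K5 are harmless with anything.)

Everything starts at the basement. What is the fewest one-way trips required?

Counting alone: the technician can take at most 1 across per trip to the rooftop, so moving all 5 needs at least 5 loaded trips out, with a return between consecutive ones — at least 9 crossings.
The plan below uses exactly 9 crossings, so it is optimal:
1. Technician goes to the rooftop with crate R7.
2. Technician goes back to the basement alone.
3. Technician goes to the rooftop with crate R3.
4. Technician goes back to the basement alone.
5. Technician goes to the rooftop with crate R1.
6. Technician goes back to the basement alone.
7. Technician goes to the rooftop with crate K5.
8. Technician goes back to the basement alone.
9. Technician goes to the rooftop with crate R6.

9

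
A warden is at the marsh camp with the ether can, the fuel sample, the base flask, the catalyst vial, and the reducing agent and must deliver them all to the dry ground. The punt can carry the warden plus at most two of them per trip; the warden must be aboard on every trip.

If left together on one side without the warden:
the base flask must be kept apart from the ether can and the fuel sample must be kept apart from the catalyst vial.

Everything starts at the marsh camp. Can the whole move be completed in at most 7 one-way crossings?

Yes — this plan uses 5 crossings (≤ 7):
1. Warden goes to the dry ground with the ether can and the fuel sample.
2. Warden goes back to the marsh camp alone.
3. Warden goes to the dry ground with the reducing agent.
4. Warden goes back to the marsh camp alone.
5. Warden goes to the dry ground with the base flask and the catalyst vial.

Yes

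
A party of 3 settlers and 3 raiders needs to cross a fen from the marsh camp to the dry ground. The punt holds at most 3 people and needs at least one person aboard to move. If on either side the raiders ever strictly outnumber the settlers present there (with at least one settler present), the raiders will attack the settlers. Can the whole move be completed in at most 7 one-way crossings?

Yes — this plan uses 5 crossings (≤ 7):
1. 2 raiders → the dry ground.  (the marsh camp: 3S 1R; the dry ground: 0S 2R)
2. 1 raider ← the marsh camp.  (the marsh camp: 3S 2R; the dry ground: 0S 1R)
3. 3 settlers → the dry ground.  (the marsh camp: 0S 2R; the dry ground: 3S 1R)
4. 1 raider ← the marsh camp.  (the marsh camp: 0S 3R; the dry ground: 3S 0R)
5. 3 raiders → the dry ground.  (the marsh camp: 0S 0R; the dry ground: 3S 3R)

Yes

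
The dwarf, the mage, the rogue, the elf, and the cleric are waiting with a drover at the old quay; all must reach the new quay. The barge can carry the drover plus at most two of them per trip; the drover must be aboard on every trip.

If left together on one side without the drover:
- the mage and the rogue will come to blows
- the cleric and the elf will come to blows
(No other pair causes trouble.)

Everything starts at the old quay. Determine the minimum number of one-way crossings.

5

Counting alone: the drover can take at most 2 across per trip to the new quay, so moving all 5 needs at least 3 loaded trips out, with a return between consecutive ones — at least 5 crossings.
The plan below uses exactly 5 crossings, so it is optimal:
1. Drover goes to the new quay with the elf and the mage.  [the old quay: the cleric, the dwarf, the rogue | the new quay: the elf, the mage]
2. Drover goes back to the old quay alone.  [the old quay: the cleric, the dwarf, the rogue | the new quay: the elf, the mage]
3. Drover goes to the new quay with the dwarf.  [the old quay: the cleric, the rogue | the new quay: the dwarf, the elf, the mage]
4. Drover goes back to the old quay alone.  [the old quay: the cleric, the rogue | the new quay: the dwarf, the elf, the mage]
5. Drover goes to the new quay with the cleric and the rogue.  [the old quay: — | the new quay: the cleric, the dwarf, the elf, the mage, the rogue]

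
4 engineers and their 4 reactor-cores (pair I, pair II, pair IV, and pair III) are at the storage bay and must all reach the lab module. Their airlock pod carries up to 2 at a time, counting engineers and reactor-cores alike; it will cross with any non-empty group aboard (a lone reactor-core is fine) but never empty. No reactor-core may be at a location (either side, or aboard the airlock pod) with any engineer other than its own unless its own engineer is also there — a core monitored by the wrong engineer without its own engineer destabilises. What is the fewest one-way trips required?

impossible

Following every safe sequence of crossings from the start, the most of the 8 that can be at the lab module as the airlock pod arrives there on crossings 1, 3, 5 is 2, 3, 4 respectively; the best ever achieved is 4 of 8.
From crossing 7 on, no configuration arises that was not already reachable earlier: only 44 distinct safe configurations (who is on which side, and where the airlock pod is) can ever be reached, none of them has everyone across, and every continuation just revisits them. So no valid plan exists.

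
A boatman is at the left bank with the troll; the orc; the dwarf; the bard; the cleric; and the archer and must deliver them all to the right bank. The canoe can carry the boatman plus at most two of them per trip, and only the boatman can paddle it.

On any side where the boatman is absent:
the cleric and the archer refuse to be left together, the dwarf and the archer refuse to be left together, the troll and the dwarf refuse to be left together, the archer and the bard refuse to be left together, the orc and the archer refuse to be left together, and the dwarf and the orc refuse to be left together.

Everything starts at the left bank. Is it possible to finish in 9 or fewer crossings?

Yes — this plan uses 9 crossings (≤ 9):
1. Boatman goes to the right bank with the archer and the dwarf.
2. Boatman goes back to the left bank with the dwarf.
3. Boatman goes to the right bank with the orc and the troll.
4. Boatman goes back to the left bank with the orc.
5. Boatman goes to the right bank with the bard and the orc.
6. Boatman goes back to the left bank with the archer.
7. Boatman goes to the right bank with the cleric and the dwarf.
8. Boatman goes back to the left bank with the dwarf.
9. Boatman goes to the right bank with the archer and the dwarf.

Yes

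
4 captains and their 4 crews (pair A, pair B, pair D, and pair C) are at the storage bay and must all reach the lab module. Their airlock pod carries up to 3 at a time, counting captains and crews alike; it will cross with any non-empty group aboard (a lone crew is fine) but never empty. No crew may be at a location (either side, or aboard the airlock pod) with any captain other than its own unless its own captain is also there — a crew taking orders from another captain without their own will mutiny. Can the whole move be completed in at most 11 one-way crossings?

Yes — this plan uses 9 crossings (≤ 11):
1. captain A and crew A cross → the lab module.
2. captain A crosses ← the storage bay.
3. captain A, captain B, and crew B cross → the lab module.
4. captain A and crew A cross ← the storage bay.
5. captain A, captain C, and captain D cross → the lab module.
6. crew B crosses ← the storage bay.
7. crew A and crew B cross → the lab module.
8. crew A crosses ← the storage bay.
9. crew A, crew C, and crew D cross → the lab module.

Yes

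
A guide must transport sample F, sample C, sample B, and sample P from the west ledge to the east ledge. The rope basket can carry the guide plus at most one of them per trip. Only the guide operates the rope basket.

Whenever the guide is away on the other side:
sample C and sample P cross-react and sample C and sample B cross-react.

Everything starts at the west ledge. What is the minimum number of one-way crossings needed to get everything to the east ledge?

Counting alone: the guide can take at most 1 across per trip to the east ledge, so moving all 4 needs at least 4 loaded trips out, with a return between consecutive ones — at least 7 crossings.
The safety rule pushes this higher. Following every safe sequence of crossings, the most of the 4 that can be at the east ledge as the rope basket arrives there on crossing 7 is 3 — never all 4.
So no plan with fewer than 9 crossings exists, and this one achieves 9:
1. Guide goes to the east ledge with sample C.  [the west ledge: sample B, sample F, sample P | the east ledge: sample C]
2. Guide goes back to the west ledge alone.  [the west ledge: sample B, sample F, sample P | the east ledge: sample C]
3. Guide goes to the east ledge with sample F.  [the west ledge: sample B, sample P | the east ledge: sample C, sample F]
4. Guide goes back to the west ledge alone.  [the west ledge: sample B, sample P | the east ledge: sample C, sample F]
5. Guide goes to the east ledge with sample B.  [the west ledge: sample P | the east ledge: sample B, sample C, sample F]
6. Guide goes back to the west ledge with sample C.  [the west ledge: sample C, sample P | the east ledge: sample B, sample F]
7. Guide goes to the east ledge with sample P.  [the west ledge: sample C | the east ledge: sample B, sample F, sample P]
8. Guide goes back to the west ledge alone.  [the west ledge: sample C | the east ledge: sample B, sample F, sample P]
9. Guide goes to the east ledge with sample C.  [the west ledge: — | the east ledge: sample B, sample C, sample F, sample P]

9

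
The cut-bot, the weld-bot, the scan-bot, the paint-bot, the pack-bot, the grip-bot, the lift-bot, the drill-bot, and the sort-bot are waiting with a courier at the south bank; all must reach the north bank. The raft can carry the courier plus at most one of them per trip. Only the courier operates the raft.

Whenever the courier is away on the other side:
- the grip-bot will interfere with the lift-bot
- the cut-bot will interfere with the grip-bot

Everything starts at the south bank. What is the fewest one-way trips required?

Counting alone: the courier can take at most 1 across per trip to the north bank, so moving all 9 needs at least 9 loaded trips out, with a return between consecutive ones — at least 17 crossings.
The safety rule pushes this higher. Following every safe sequence of crossings, the most of the 9 that can be at the north bank as the raft arrives there on crossing 17 is 8 — never all 9.
So no plan with fewer than 19 crossings exists, and this one achieves 19:
1. Courier goes to the north bank with the grip-bot.  [the south bank: the cut-bot, the drill-bot, the lift-bot, the pack-bot, the paint-bot, the scan-bot, the sort-bot, the weld-bot | the north bank: the grip-bot]
2. Courier goes back to the south bank alone.  [the south bank: the cut-bot, the drill-bot, the lift-bot, the pack-bot, the paint-bot, the scan-bot, the sort-bot, the weld-bot | the north bank: the grip-bot]
3. Courier goes to the north bank with the cut-bot.  [the south bank: the drill-bot, the lift-bot, the pack-bot, the paint-bot, the scan-bot, the sort-bot, the weld-bot | the north bank: the cut-bot, the grip-bot]
4. Courier goes back to the south bank with the grip-bot.  [the south bank: the drill-bot, the grip-bot, the lift-bot, the pack-bot, the paint-bot, the scan-bot, the sort-bot, the weld-bot | the north bank: the cut-bot]
5. Courier goes to the north bank with the lift-bot.  [the south bank: the drill-bot, the grip-bot, the pack-bot, the paint-bot, the scan-bot, the sort-bot, the weld-bot | the north bank: the cut-bot, the lift-bot]
6. Courier goes back to the south bank alone.  [the south bank: the drill-bot, the grip-bot, the pack-bot, the paint-bot, the scan-bot, the sort-bot, the weld-bot | the north bank: the cut-bot, the lift-bot]
7. Courier goes to the north bank with the weld-bot.  [the south bank: the drill-bot, the grip-bot, the pack-bot, the paint-bot, the scan-bot, the sort-bot | the north bank: the cut-bot, the lift-bot, the weld-bot]
8. Courier goes back to the south bank alone.  [the south bank: the drill-bot, the grip-bot, the pack-bot, the paint-bot, the scan-bot, the sort-bot | the north bank: the cut-bot, the lift-bot, the weld-bot]
9. Courier goes to the north bank with the scan-bot.  [the south bank: the drill-bot, the grip-bot, the pack-bot, the paint-bot, the sort-bot | the north bank: the cut-bot, the lift-bot, the scan-bot, the weld-bot]
10. Courier goes back to the south bank alone.  [the south bank: the drill-bot, the grip-bot, the pack-bot, the paint-bot, the sort-bot | the north bank: the cut-bot, the lift-bot, the scan-bot, the weld-bot]
11. Courier goes to the north bank with the paint-bot.  [the south bank: the drill-bot, the grip-bot, the pack-bot, the sort-bot | the north bank: the cut-bot, the lift-bot, the paint-bot, the scan-bot, the weld-bot]
12. Courier goes back to the south bank alone.  [the south bank: the drill-bot, the grip-bot, the pack-bot, the sort-bot | the north bank: the cut-bot, the lift-bot, the paint-bot, the scan-bot, the weld-bot]
13. Courier goes to the north bank with the pack-bot.  [the south bank: the drill-bot, the grip-bot, the sort-bot | the north bank: the cut-bot, the lift-bot, the pack-bot, the paint-bot, the scan-bot, the weld-bot]
14. Courier goes back to the south bank alone.  [the south bank: the drill-bot, the grip-bot, the sort-bot | the north bank: the cut-bot, the lift-bot, the pack-bot, the paint-bot, the scan-bot, the weld-bot]
15. Courier goes to the north bank with the drill-bot.  [the south bank: the grip-bot, the sort-bot | the north bank: the cut-bot, the drill-bot, the lift-bot, the pack-bot, the paint-bot, the scan-bot, the weld-bot]
16. Courier goes back to the south bank alone.  [the south bank: the grip-bot, the sort-bot | the north bank: the cut-bot, the drill-bot, the lift-bot, the pack-bot, the paint-bot, the scan-bot, the weld-bot]
17. Courier goes to the north bank with the sort-bot.  [the south bank: the grip-bot | the north bank: the cut-bot, the drill-bot, the lift-bot, the pack-bot, the paint-bot, the scan-bot, the sort-bot, the weld-bot]
18. Courier goes back to the south bank alone.  [the south bank: the grip-bot | the north bank: the cut-bot, the drill-bot, the lift-bot, the pack-bot, the paint-bot, the scan-bot, the sort-bot, the weld-bot]
19. Courier goes to the north bank with the grip-bot.  [the south bank: — | the north bank: the cut-bot, the drill-bot, the grip-bot, the lift-bot, the pack-bot, the paint-bot, the scan-bot, the sort-bot, the weld-bot]

19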